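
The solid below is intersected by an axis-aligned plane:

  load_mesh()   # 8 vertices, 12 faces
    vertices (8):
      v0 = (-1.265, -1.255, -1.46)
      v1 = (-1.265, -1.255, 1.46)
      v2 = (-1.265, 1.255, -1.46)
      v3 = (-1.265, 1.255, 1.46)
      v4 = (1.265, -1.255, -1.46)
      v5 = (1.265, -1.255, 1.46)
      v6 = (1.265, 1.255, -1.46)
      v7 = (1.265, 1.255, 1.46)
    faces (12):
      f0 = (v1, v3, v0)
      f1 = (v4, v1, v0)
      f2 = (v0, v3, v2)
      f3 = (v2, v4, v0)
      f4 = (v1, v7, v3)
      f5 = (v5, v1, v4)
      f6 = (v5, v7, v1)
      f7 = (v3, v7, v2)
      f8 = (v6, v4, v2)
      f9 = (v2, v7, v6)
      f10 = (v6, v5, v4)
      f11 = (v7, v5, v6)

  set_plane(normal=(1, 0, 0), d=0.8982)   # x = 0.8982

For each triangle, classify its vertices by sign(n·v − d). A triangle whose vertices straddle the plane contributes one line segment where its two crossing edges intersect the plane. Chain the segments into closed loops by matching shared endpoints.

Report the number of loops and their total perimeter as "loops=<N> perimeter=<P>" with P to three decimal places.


loops=1 perimeter=10.860

Straddling triangles (8 of 12):
  (v4,v1,v0) [+--] → (0.8982, -1.255, -1.03666)–(0.8982, -1.255, -1.46)  len=0.4233
  (v2,v4,v0) [-+-] → (0.8982, -0.8911, -1.46)–(0.8982, -1.255, -1.46)  len=0.3639
  (v1,v7,v3) [-+-] → (0.8982, 0.8911, 1.46)–(0.8982, 1.255, 1.46)  len=0.3639
  (v5,v1,v4) [+-+] → (0.8982, -1.255, 1.46)–(0.8982, -1.255, -1.03666)  len=2.4967
  (v5,v7,v1) [++-] → (0.8982, 0.8911, 1.46)–(0.8982, -1.255, 1.46)  len=2.1461
  (v3,v7,v2) [-+-] → (0.8982, 1.255, 1.46)–(0.8982, 1.255, 1.03666)  len=0.4233
  (v6,v4,v2) [++-] → (0.8982, -0.8911, -1.46)–(0.8982, 1.255, -1.46)  len=2.1461
  (v2,v7,v6) [-++] → (0.8982, 1.255, 1.03666)–(0.8982, 1.255, -1.46)  len=2.4967

Chained into 1 loop(s):
  loop 1: 8 segments, perimeter = 10.8600
Total perimeter = 10.860


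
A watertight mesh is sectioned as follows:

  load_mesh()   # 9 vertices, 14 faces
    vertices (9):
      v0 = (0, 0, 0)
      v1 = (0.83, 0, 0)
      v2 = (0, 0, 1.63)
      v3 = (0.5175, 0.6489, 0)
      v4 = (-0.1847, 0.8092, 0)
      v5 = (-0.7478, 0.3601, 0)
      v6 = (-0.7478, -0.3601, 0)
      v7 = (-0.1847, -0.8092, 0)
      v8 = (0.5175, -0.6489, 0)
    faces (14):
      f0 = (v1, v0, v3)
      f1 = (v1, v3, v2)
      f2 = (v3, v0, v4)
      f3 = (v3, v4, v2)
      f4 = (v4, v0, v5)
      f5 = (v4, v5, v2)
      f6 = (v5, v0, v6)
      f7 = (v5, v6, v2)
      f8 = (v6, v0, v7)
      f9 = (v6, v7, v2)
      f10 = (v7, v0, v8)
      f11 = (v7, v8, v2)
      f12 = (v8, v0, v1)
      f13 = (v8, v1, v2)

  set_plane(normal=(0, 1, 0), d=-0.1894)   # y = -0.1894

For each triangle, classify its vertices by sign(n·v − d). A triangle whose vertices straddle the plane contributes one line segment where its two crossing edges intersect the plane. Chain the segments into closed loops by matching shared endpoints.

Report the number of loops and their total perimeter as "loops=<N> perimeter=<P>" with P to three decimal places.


Straddling triangles (8 of 14):
  (v5,v0,v6) [++-] → (-0.393317, -0.1894, 0)–(-0.7478, -0.1894, 0)  len=0.3545
  (v5,v6,v2) [+-+] → (-0.7478, -0.1894, 0)–(-0.393317, -0.1894, 0.772677)  len=0.8501
  (v6,v0,v7) [-+-] → (-0.393317, -0.1894, 0)–(-0.0432306, -0.1894, 0)  len=0.3501
  (v6,v7,v2) [--+] → (-0.0432306, -0.1894, 1.24848)–(-0.393317, -0.1894, 0.772677)  len=0.5907
  (v7,v0,v8) [-+-] → (-0.0432306, -0.1894, 0)–(0.151047, -0.1894, 0)  len=0.1943
  (v7,v8,v2) [--+] → (0.151047, -0.1894, 1.15424)–(-0.0432306, -0.1894, 1.24848)  len=0.2159
  (v8,v0,v1) [-++] → (0.151047, -0.1894, 0)–(0.738788, -0.1894, 0)  len=0.5877
  (v8,v1,v2) [-++] → (0.738788, -0.1894, 0)–(0.151047, -0.1894, 1.15424)  len=1.2953

Chained into 1 loop(s):
  loop 1: 8 segments, perimeter = 4.4386
Total perimeter = 4.439

loops=1 perimeter=4.439


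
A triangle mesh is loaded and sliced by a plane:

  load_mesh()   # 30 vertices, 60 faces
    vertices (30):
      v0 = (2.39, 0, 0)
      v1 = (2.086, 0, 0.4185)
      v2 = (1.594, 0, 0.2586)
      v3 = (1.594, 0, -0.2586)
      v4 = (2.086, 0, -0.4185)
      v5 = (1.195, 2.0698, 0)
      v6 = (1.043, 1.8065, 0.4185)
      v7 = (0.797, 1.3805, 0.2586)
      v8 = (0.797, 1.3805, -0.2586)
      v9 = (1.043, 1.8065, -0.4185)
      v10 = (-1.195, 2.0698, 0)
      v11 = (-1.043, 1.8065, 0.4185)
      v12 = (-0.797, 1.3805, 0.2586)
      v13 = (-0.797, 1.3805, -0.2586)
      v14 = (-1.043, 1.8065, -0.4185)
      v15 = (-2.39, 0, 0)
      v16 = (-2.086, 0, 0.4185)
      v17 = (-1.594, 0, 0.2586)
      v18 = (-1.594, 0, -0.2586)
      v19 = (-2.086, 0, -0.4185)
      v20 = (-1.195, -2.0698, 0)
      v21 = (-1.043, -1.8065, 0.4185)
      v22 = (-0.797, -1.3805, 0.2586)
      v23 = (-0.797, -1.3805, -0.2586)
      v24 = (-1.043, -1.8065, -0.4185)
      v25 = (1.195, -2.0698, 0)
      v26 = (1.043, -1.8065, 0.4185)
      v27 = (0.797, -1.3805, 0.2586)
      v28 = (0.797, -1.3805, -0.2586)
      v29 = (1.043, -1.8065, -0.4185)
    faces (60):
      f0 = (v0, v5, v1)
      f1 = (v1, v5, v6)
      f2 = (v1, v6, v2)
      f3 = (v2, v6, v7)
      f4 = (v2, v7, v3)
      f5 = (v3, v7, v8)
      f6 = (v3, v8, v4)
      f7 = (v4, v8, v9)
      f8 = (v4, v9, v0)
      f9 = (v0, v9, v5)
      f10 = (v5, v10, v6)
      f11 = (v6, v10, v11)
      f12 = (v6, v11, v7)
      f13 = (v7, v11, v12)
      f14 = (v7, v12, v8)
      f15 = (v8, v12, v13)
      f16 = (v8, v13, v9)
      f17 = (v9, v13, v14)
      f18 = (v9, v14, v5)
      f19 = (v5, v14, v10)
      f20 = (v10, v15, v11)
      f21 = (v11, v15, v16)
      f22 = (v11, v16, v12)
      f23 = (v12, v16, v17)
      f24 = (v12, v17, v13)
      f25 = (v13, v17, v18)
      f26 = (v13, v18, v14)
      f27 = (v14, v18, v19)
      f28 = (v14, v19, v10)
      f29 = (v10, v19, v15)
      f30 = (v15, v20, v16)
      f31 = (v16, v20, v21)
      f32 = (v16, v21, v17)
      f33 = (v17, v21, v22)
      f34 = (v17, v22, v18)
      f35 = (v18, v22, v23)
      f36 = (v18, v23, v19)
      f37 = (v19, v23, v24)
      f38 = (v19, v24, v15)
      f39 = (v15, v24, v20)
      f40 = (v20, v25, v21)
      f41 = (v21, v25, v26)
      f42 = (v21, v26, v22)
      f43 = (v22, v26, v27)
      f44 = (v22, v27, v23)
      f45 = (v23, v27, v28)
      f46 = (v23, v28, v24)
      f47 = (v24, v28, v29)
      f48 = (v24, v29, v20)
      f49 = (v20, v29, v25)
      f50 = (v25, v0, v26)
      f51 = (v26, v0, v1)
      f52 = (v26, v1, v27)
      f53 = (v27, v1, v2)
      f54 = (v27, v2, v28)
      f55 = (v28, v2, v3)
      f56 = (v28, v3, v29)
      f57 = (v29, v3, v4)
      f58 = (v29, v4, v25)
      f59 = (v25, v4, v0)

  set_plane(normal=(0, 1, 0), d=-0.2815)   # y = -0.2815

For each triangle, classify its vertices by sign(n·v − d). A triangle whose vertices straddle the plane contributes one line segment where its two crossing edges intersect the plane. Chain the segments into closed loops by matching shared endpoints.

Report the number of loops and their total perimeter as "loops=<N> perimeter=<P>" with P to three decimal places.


Straddling triangles (20 of 60):
  (v15,v20,v16) [+-+] → (-2.22748, -0.2815, 0)–(-1.96482, -0.2815, 0.361583)  len=0.4469
  (v16,v20,v21) [+--] → (-1.96482, -0.2815, 0.361583)–(-1.92347, -0.2815, 0.4185)  len=0.0704
  (v16,v21,v17) [+-+] → (-1.92347, -0.2815, 0.4185)–(-1.50814, -0.2815, 0.283517)  len=0.4367
  (v17,v21,v22) [+--] → (-1.50814, -0.2815, 0.283517)–(-1.43148, -0.2815, 0.2586)  len=0.0806
  (v17,v22,v18) [+-+] → (-1.43148, -0.2815, 0.2586)–(-1.43148, -0.2815, -0.153137)  len=0.4117
  (v18,v22,v23) [+--] → (-1.43148, -0.2815, -0.153137)–(-1.43148, -0.2815, -0.2586)  len=0.1055
  (v18,v23,v19) [+-+] → (-1.43148, -0.2815, -0.2586)–(-1.82316, -0.2815, -0.385895)  len=0.4118
  (v19,v23,v24) [+--] → (-1.82316, -0.2815, -0.385895)–(-1.92347, -0.2815, -0.4185)  len=0.1055
  (v19,v24,v15) [+-+] → (-1.92347, -0.2815, -0.4185)–(-2.1801, -0.2815, -0.0652133)  len=0.4367
  (v15,v24,v20) [+--] → (-2.1801, -0.2815, -0.0652133)–(-2.22748, -0.2815, 0)  len=0.0806
  (v25,v0,v26) [-+-] → (2.22748, -0.2815, 0)–(2.1801, -0.2815, 0.0652133)  len=0.0806
  (v26,v0,v1) [-++] → (2.1801, -0.2815, 0.0652133)–(1.92347, -0.2815, 0.4185)  len=0.4367
  (v26,v1,v27) [-+-] → (1.92347, -0.2815, 0.4185)–(1.82316, -0.2815, 0.385895)  len=0.1055
  (v27,v1,v2) [-++] → (1.82316, -0.2815, 0.385895)–(1.43148, -0.2815, 0.2586)  len=0.4118
  (v27,v2,v28) [-+-] → (1.43148, -0.2815, 0.2586)–(1.43148, -0.2815, 0.153137)  len=0.1055
  (v28,v2,v3) [-++] → (1.43148, -0.2815, 0.153137)–(1.43148, -0.2815, -0.2586)  len=0.4117
  (v28,v3,v29) [-+-] → (1.43148, -0.2815, -0.2586)–(1.50814, -0.2815, -0.283517)  len=0.0806
  (v29,v3,v4) [-++] → (1.50814, -0.2815, -0.283517)–(1.92347, -0.2815, -0.4185)  len=0.4367
  (v29,v4,v25) [-+-] → (1.92347, -0.2815, -0.4185)–(1.96482, -0.2815, -0.361583)  len=0.0704
  (v25,v4,v0) [-++] → (1.96482, -0.2815, -0.361583)–(2.22748, -0.2815, 0)  len=0.4469

Chained into 2 loop(s):
  loop 1: 10 segments, perimeter = 2.5864
  loop 2: 10 segments, perimeter = 2.5864
Total perimeter = 5.173

loops=2 perimeter=5.173


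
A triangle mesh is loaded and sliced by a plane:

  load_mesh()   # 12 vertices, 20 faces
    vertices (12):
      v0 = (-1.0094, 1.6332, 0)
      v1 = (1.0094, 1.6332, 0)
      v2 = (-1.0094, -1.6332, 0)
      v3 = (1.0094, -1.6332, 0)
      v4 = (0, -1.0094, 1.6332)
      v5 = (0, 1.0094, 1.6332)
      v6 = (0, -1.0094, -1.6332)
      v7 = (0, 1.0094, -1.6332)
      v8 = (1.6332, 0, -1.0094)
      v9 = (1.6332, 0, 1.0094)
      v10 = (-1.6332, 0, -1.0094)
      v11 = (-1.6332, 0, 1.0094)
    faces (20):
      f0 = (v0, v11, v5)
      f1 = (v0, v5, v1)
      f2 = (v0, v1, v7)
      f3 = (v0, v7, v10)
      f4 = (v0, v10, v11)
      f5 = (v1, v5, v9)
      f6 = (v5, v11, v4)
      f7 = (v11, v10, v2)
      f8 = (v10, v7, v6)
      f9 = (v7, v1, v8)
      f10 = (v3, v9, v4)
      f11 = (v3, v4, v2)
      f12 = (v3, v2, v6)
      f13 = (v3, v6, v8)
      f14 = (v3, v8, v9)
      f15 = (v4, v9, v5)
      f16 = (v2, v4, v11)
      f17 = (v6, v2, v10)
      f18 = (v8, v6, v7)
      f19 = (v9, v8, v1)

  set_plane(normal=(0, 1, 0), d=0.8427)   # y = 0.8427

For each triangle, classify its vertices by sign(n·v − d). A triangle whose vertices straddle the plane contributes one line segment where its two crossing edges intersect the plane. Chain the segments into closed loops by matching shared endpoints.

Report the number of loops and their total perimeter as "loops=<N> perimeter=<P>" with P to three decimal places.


Straddling triangles (10 of 20):
  (v0,v11,v5) [+-+] → (-1.31133, 0.8427, 0.488569)–(-0.269719, 0.8427, 1.53018)  len=1.4731
  (v0,v7,v10) [++-] → (-0.269719, 0.8427, -1.53018)–(-1.31133, 0.8427, -0.488569)  len=1.4731
  (v0,v10,v11) [+--] → (-1.31133, 0.8427, -0.488569)–(-1.31133, 0.8427, 0.488569)  len=0.9771
  (v1,v5,v9) [++-] → (0.269719, 0.8427, 1.53018)–(1.31133, 0.8427, 0.488569)  len=1.4731
  (v5,v11,v4) [+--] → (-0.269719, 0.8427, 1.53018)–(0, 0.8427, 1.6332)  len=0.2887
  (v10,v7,v6) [-+-] → (-0.269719, 0.8427, -1.53018)–(0, 0.8427, -1.6332)  len=0.2887
  (v7,v1,v8) [++-] → (1.31133, 0.8427, -0.488569)–(0.269719, 0.8427, -1.53018)  len=1.4731
  (v4,v9,v5) [--+] → (0.269719, 0.8427, 1.53018)–(0, 0.8427, 1.6332)  len=0.2887
  (v8,v6,v7) [--+] → (0, 0.8427, -1.6332)–(0.269719, 0.8427, -1.53018)  len=0.2887
  (v9,v8,v1) [--+] → (1.31133, 0.8427, -0.488569)–(1.31133, 0.8427, 0.488569)  len=0.9771

Chained into 1 loop(s):
  loop 1: 10 segments, perimeter = 9.0014
Total perimeter = 9.001

loops=1 perimeter=9.001


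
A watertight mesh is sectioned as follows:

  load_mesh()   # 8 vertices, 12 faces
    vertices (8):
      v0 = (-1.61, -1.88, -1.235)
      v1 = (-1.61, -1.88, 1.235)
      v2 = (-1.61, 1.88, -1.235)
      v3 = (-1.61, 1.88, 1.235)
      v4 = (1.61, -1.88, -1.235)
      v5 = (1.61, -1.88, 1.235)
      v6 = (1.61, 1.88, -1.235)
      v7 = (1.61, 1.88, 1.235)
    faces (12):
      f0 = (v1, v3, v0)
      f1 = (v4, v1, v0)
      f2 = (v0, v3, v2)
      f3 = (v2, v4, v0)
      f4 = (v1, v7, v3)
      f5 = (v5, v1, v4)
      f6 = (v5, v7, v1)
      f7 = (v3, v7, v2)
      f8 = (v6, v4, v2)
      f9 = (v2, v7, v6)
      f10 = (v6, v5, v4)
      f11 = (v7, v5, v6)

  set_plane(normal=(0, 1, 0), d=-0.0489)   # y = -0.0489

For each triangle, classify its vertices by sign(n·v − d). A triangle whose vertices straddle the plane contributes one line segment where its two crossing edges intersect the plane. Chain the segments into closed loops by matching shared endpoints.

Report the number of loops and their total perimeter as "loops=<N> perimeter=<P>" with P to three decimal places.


Straddling triangles (8 of 12):
  (v1,v3,v0) [-+-] → (-1.61, -0.0489, 1.235)–(-1.61, -0.0489, -0.0321231)  len=1.2671
  (v0,v3,v2) [-++] → (-1.61, -0.0489, -0.0321231)–(-1.61, -0.0489, -1.235)  len=1.2029
  (v2,v4,v0) [+--] → (0.0418771, -0.0489, -1.235)–(-1.61, -0.0489, -1.235)  len=1.6519
  (v1,v7,v3) [-++] → (-0.0418771, -0.0489, 1.235)–(-1.61, -0.0489, 1.235)  len=1.5681
  (v5,v7,v1) [-+-] → (1.61, -0.0489, 1.235)–(-0.0418771, -0.0489, 1.235)  len=1.6519
  (v6,v4,v2) [+-+] → (1.61, -0.0489, -1.235)–(0.0418771, -0.0489, -1.235)  len=1.5681
  (v6,v5,v4) [+--] → (1.61, -0.0489, 0.0321231)–(1.61, -0.0489, -1.235)  len=1.2671
  (v7,v5,v6) [+-+] → (1.61, -0.0489, 1.235)–(1.61, -0.0489, 0.0321231)  len=1.2029

Chained into 1 loop(s):
  loop 1: 8 segments, perimeter = 11.3800
Total perimeter = 11.380

loops=1 perimeter=11.380


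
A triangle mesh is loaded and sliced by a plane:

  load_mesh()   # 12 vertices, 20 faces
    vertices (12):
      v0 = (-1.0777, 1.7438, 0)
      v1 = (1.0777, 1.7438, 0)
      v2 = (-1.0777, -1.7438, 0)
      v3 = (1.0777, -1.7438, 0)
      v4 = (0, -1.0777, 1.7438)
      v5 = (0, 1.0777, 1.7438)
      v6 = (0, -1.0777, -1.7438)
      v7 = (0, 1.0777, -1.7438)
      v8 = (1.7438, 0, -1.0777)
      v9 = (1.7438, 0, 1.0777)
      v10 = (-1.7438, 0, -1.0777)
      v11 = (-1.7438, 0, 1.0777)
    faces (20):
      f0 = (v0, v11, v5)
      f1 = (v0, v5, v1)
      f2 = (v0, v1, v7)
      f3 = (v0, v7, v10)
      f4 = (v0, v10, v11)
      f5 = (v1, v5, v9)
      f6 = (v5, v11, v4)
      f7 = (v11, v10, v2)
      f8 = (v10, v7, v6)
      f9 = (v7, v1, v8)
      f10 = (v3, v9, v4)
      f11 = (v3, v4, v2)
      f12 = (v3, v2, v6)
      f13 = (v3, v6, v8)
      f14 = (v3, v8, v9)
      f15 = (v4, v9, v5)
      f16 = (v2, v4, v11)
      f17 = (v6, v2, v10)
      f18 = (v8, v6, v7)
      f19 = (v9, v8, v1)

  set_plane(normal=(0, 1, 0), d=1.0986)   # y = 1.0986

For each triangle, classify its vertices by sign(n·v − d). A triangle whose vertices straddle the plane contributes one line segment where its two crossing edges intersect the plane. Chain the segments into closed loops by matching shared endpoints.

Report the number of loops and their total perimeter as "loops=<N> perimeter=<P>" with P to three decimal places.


Straddling triangles (8 of 20):
  (v0,v11,v5) [+--] → (-1.32415, 1.0986, 0.398745)–(-0.0338146, 1.0986, 1.68909)  len=1.8248
  (v0,v5,v1) [+-+] → (-0.0338146, 1.0986, 1.68909)–(0.0338146, 1.0986, 1.68909)  len=0.0676
  (v0,v1,v7) [++-] → (0.0338146, 1.0986, -1.68909)–(-0.0338146, 1.0986, -1.68909)  len=0.0676
  (v0,v7,v10) [+--] → (-0.0338146, 1.0986, -1.68909)–(-1.32415, 1.0986, -0.398745)  len=1.8248
  (v0,v10,v11) [+--] → (-1.32415, 1.0986, -0.398745)–(-1.32415, 1.0986, 0.398745)  len=0.7975
  (v1,v5,v9) [+--] → (0.0338146, 1.0986, 1.68909)–(1.32415, 1.0986, 0.398745)  len=1.8248
  (v7,v1,v8) [-+-] → (0.0338146, 1.0986, -1.68909)–(1.32415, 1.0986, -0.398745)  len=1.8248
  (v9,v8,v1) [--+] → (1.32415, 1.0986, -0.398745)–(1.32415, 1.0986, 0.398745)  len=0.7975

Chained into 1 loop(s):
  loop 1: 8 segments, perimeter = 9.0295
Total perimeter = 9.030

loops=1 perimeter=9.030


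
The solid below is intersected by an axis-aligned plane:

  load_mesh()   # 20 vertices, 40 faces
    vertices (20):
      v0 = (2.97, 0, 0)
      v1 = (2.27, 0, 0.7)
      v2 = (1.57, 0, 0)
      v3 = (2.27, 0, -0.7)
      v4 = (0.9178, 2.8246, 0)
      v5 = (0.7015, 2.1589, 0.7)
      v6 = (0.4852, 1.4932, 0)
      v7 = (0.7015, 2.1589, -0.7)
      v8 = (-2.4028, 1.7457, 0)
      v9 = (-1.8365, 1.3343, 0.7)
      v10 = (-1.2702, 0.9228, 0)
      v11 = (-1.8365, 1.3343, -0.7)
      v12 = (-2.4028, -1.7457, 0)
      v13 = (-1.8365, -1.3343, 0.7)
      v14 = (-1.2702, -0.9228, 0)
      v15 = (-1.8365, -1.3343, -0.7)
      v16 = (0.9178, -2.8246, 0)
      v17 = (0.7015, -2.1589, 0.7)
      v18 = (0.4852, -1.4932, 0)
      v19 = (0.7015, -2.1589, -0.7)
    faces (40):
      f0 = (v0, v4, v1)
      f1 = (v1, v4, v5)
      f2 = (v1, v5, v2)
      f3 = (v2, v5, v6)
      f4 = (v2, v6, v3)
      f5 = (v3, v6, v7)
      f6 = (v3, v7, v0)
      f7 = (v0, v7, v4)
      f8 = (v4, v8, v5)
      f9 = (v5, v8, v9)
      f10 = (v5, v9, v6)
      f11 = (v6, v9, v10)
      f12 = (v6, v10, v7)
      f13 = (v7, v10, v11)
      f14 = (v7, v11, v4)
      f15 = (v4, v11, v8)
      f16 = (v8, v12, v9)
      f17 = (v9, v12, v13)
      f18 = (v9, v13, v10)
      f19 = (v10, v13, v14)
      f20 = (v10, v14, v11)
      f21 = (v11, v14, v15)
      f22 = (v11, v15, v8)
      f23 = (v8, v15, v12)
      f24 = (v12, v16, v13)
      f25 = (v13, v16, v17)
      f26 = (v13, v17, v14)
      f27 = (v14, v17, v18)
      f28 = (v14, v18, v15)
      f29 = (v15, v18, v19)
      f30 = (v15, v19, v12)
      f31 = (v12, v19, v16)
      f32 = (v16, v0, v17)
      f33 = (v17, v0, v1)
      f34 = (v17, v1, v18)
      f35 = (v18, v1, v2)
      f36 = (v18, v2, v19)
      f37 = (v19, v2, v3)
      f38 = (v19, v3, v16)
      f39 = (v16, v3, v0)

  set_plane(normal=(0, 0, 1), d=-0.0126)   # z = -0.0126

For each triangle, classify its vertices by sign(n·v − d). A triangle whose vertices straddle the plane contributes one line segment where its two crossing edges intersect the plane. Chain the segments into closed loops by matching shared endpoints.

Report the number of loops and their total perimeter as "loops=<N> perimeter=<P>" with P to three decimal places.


Straddling triangles (20 of 40):
  (v2,v6,v3) [++-] → (0.517326, 1.46632, -0.0126)–(1.5826, 0, -0.0126)  len=1.8124
  (v3,v6,v7) [-+-] → (0.517326, 1.46632, -0.0126)–(0.489093, 1.50518, -0.0126)  len=0.0480
  (v3,v7,v0) [--+] → (2.92917, 0.0388602, -0.0126)–(2.9574, 0, -0.0126)  len=0.0480
  (v0,v7,v4) [+-+] → (2.92917, 0.0388602, -0.0126)–(0.913907, 2.81262, -0.0126)  len=3.4286
  (v6,v10,v7) [++-] → (-1.23471, 0.94505, -0.0126)–(0.489093, 1.50518, -0.0126)  len=1.8125
  (v7,v10,v11) [-+-] → (-1.23471, 0.94505, -0.0126)–(-1.28039, 0.930207, -0.0126)  len=0.0480
  (v7,v11,v4) [--+] → (0.868223, 2.79777, -0.0126)–(0.913907, 2.81262, -0.0126)  len=0.0480
  (v4,v11,v8) [+-+] → (0.868223, 2.79777, -0.0126)–(-2.39261, 1.73829, -0.0126)  len=3.4286
  (v10,v14,v11) [++-] → (-1.28039, -0.882172, -0.0126)–(-1.28039, 0.930207, -0.0126)  len=1.8124
  (v11,v14,v15) [-+-] → (-1.28039, -0.882172, -0.0126)–(-1.28039, -0.930207, -0.0126)  len=0.0480
  (v11,v15,v8) [--+] → (-2.39261, 1.69026, -0.0126)–(-2.39261, 1.73829, -0.0126)  len=0.0480
  (v8,v15,v12) [+-+] → (-2.39261, 1.69026, -0.0126)–(-2.39261, -1.73829, -0.0126)  len=3.4286
  (v14,v18,v15) [++-] → (0.443409, -1.49034, -0.0126)–(-1.28039, -0.930207, -0.0126)  len=1.8125
  (v15,v18,v19) [-+-] → (0.443409, -1.49034, -0.0126)–(0.489093, -1.50518, -0.0126)  len=0.0480
  (v15,v19,v12) [--+] → (-2.34692, -1.75314, -0.0126)–(-2.39261, -1.73829, -0.0126)  len=0.0480
  (v12,v19,v16) [+-+] → (-2.34692, -1.75314, -0.0126)–(0.913907, -2.81262, -0.0126)  len=3.4286
  (v18,v2,v19) [++-] → (1.55437, -0.0388602, -0.0126)–(0.489093, -1.50518, -0.0126)  len=1.8124
  (v19,v2,v3) [-+-] → (1.55437, -0.0388602, -0.0126)–(1.5826, 0, -0.0126)  len=0.0480
  (v19,v3,v16) [--+] → (0.94214, -2.77376, -0.0126)–(0.913907, -2.81262, -0.0126)  len=0.0480
  (v16,v3,v0) [+-+] → (0.94214, -2.77376, -0.0126)–(2.9574, 0, -0.0126)  len=3.4286

Chained into 2 loop(s):
  loop 1: 10 segments, perimeter = 9.3025
  loop 2: 10 segments, perimeter = 17.3831
Total perimeter = 26.686

loops=2 perimeter=26.686


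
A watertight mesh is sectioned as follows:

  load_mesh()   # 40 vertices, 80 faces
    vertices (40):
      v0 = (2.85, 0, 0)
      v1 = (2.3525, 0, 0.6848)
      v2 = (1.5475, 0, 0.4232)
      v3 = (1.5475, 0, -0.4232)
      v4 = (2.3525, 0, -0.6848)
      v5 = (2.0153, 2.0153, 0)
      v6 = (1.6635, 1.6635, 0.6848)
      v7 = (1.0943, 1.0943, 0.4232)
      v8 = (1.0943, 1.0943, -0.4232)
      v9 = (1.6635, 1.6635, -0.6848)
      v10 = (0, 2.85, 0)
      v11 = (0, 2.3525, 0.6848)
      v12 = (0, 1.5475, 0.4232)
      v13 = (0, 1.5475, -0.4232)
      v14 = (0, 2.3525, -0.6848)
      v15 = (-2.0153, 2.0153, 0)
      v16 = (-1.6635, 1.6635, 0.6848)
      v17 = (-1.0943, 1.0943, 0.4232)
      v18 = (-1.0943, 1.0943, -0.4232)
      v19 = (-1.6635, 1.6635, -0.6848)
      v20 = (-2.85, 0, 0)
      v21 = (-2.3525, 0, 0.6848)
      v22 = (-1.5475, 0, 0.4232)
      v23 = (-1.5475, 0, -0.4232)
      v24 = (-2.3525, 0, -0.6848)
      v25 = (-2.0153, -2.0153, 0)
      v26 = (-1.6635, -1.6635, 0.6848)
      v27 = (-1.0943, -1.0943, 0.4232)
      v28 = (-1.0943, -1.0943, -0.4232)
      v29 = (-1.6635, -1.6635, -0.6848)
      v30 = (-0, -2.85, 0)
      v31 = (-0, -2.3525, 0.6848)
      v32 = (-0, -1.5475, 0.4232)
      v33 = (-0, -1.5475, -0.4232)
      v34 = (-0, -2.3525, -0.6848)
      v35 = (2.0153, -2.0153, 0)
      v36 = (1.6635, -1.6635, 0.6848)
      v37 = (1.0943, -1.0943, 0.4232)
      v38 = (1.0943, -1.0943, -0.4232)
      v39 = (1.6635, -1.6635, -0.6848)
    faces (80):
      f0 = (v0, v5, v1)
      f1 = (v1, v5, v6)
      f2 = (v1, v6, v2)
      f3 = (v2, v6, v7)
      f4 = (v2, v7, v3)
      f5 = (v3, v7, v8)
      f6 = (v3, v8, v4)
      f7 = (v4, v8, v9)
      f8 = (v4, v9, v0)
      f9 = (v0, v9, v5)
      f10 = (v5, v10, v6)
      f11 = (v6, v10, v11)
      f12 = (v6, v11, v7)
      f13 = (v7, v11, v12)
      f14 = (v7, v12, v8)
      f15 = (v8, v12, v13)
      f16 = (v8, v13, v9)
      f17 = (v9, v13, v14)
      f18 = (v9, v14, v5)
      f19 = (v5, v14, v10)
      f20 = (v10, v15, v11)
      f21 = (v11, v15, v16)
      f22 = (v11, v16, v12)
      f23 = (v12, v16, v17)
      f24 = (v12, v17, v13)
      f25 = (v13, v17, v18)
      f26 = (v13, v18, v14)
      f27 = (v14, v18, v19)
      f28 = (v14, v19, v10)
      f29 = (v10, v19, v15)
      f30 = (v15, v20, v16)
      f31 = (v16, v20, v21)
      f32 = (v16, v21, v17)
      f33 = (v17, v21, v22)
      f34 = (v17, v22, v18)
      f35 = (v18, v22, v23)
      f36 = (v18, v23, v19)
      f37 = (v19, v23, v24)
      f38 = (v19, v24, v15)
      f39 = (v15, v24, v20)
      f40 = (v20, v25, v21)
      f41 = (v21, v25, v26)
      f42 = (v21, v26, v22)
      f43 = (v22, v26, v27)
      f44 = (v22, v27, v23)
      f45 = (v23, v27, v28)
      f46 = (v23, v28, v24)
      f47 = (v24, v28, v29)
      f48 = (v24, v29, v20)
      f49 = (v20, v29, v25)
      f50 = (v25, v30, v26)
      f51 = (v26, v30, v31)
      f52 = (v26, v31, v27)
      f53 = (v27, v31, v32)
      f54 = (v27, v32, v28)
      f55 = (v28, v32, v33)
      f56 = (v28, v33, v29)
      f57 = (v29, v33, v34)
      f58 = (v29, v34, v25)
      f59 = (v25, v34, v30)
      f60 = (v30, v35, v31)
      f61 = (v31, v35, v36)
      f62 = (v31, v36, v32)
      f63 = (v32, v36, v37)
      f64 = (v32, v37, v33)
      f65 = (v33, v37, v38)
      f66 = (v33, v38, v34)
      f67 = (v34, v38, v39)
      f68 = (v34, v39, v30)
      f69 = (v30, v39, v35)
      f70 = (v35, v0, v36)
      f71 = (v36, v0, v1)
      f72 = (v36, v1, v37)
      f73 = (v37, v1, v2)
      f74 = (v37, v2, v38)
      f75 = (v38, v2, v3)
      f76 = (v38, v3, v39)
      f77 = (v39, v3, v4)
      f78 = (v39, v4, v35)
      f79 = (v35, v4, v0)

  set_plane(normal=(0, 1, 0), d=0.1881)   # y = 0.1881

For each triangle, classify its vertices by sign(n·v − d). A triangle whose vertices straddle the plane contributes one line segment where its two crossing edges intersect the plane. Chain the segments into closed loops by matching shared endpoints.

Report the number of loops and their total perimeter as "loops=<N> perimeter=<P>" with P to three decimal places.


Straddling triangles (20 of 80):
  (v0,v5,v1) [-+-] → (2.77209, 0.1881, 0)–(2.32103, 0.1881, 0.620884)  len=0.7674
  (v1,v5,v6) [-++] → (2.32103, 0.1881, 0.620884)–(2.27459, 0.1881, 0.6848)  len=0.0790
  (v1,v6,v2) [-+-] → (2.27459, 0.1881, 0.6848)–(1.56062, 0.1881, 0.45278)  len=0.7507
  (v2,v6,v7) [-++] → (1.56062, 0.1881, 0.45278)–(1.4696, 0.1881, 0.4232)  len=0.0957
  (v2,v7,v3) [-+-] → (1.4696, 0.1881, 0.4232)–(1.4696, 0.1881, -0.277712)  len=0.7009
  (v3,v7,v8) [-++] → (1.4696, 0.1881, -0.277712)–(1.4696, 0.1881, -0.4232)  len=0.1455
  (v3,v8,v4) [-+-] → (1.4696, 0.1881, -0.4232)–(2.13623, 0.1881, -0.639833)  len=0.7009
  (v4,v8,v9) [-++] → (2.13623, 0.1881, -0.639833)–(2.27459, 0.1881, -0.6848)  len=0.1455
  (v4,v9,v0) [-+-] → (2.27459, 0.1881, -0.6848)–(2.71584, 0.1881, -0.0774337)  len=0.7507
  (v0,v9,v5) [-++] → (2.71584, 0.1881, -0.0774337)–(2.77209, 0.1881, 0)  len=0.0957
  (v15,v20,v16) [+-+] → (-2.77209, 0.1881, 0)–(-2.71584, 0.1881, 0.0774337)  len=0.0957
  (v16,v20,v21) [+--] → (-2.71584, 0.1881, 0.0774337)–(-2.27459, 0.1881, 0.6848)  len=0.7507
  (v16,v21,v17) [+-+] → (-2.27459, 0.1881, 0.6848)–(-2.13623, 0.1881, 0.639833)  len=0.1455
  (v17,v21,v22) [+--] → (-2.13623, 0.1881, 0.639833)–(-1.4696, 0.1881, 0.4232)  len=0.7009
  (v17,v22,v18) [+-+] → (-1.4696, 0.1881, 0.4232)–(-1.4696, 0.1881, 0.277712)  len=0.1455
  (v18,v22,v23) [+--] → (-1.4696, 0.1881, 0.277712)–(-1.4696, 0.1881, -0.4232)  len=0.7009
  (v18,v23,v19) [+-+] → (-1.4696, 0.1881, -0.4232)–(-1.56062, 0.1881, -0.45278)  len=0.0957
  (v19,v23,v24) [+--] → (-1.56062, 0.1881, -0.45278)–(-2.27459, 0.1881, -0.6848)  len=0.7507
  (v19,v24,v15) [+-+] → (-2.27459, 0.1881, -0.6848)–(-2.32103, 0.1881, -0.620884)  len=0.0790
  (v15,v24,v20) [+--] → (-2.32103, 0.1881, -0.620884)–(-2.77209, 0.1881, 0)  len=0.7674

Chained into 2 loop(s):
  loop 1: 10 segments, perimeter = 4.2321
  loop 2: 10 segments, perimeter = 4.2321
Total perimeter = 8.464

loops=2 perimeter=8.464


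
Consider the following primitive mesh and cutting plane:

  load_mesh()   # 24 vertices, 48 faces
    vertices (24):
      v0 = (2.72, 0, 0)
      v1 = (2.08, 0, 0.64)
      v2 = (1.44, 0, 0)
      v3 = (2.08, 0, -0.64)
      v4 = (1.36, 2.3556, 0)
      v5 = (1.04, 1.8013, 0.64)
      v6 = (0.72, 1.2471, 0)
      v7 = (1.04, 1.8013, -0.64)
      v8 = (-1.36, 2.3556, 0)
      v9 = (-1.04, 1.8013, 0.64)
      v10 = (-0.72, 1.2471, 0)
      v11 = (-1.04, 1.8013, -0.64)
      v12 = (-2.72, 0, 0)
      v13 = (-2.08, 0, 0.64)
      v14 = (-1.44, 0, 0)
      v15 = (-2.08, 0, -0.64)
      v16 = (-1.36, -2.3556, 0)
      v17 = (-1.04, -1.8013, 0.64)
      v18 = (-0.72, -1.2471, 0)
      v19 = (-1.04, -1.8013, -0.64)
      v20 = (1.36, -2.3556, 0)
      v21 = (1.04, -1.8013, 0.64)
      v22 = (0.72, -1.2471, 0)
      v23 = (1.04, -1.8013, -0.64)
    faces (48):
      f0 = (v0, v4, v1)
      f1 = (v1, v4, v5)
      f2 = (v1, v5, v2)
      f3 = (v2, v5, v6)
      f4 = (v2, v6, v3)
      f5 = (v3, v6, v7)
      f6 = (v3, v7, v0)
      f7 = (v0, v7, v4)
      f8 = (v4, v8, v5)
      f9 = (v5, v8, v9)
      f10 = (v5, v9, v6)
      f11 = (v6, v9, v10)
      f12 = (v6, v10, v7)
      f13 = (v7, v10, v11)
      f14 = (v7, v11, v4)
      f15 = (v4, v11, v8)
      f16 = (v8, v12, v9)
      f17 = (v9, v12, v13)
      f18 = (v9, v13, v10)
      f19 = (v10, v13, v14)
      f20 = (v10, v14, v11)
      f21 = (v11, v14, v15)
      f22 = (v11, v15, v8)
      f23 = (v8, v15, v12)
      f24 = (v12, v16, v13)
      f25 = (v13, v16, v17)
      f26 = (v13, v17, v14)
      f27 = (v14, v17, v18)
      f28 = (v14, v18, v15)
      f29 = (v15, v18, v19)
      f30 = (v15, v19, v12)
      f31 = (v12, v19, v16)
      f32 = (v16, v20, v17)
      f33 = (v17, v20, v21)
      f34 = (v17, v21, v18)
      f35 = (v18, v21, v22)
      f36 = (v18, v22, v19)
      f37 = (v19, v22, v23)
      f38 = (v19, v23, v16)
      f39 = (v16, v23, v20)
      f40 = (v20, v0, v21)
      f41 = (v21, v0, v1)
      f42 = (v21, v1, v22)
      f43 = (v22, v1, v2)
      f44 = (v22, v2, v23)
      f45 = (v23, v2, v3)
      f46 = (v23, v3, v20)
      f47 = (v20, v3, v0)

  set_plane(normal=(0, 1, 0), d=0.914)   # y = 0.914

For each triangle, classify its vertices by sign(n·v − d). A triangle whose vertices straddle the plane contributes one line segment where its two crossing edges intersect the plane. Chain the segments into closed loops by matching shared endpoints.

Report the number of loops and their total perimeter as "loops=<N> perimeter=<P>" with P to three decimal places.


loops=2 perimeter=7.241

Straddling triangles (16 of 48):
  (v0,v4,v1) [-+-] → (2.1923, 0.914, 0)–(1.80063, 0.914, 0.391673)  len=0.5539
  (v1,v4,v5) [-++] → (1.80063, 0.914, 0.391673)–(1.55229, 0.914, 0.64)  len=0.3512
  (v1,v5,v2) [-+-] → (1.55229, 0.914, 0.64)–(1.23704, 0.914, 0.324743)  len=0.4458
  (v2,v5,v6) [-++] → (1.23704, 0.914, 0.324743)–(0.912312, 0.914, 0)  len=0.4592
  (v2,v6,v3) [-+-] → (0.912312, 0.914, 0)–(1.08326, 0.914, -0.170944)  len=0.2418
  (v3,v6,v7) [-++] → (1.08326, 0.914, -0.170944)–(1.55229, 0.914, -0.64)  len=0.6633
  (v3,v7,v0) [-+-] → (1.55229, 0.914, -0.64)–(1.86755, 0.914, -0.324743)  len=0.4458
  (v0,v7,v4) [-++] → (1.86755, 0.914, -0.324743)–(2.1923, 0.914, 0)  len=0.4593
  (v8,v12,v9) [+-+] → (-2.1923, 0.914, 0)–(-1.86755, 0.914, 0.324743)  len=0.4593
  (v9,v12,v13) [+--] → (-1.86755, 0.914, 0.324743)–(-1.55229, 0.914, 0.64)  len=0.4458
  (v9,v13,v10) [+-+] → (-1.55229, 0.914, 0.64)–(-1.08326, 0.914, 0.170944)  len=0.6633
  (v10,v13,v14) [+--] → (-1.08326, 0.914, 0.170944)–(-0.912312, 0.914, 0)  len=0.2418
  (v10,v14,v11) [+-+] → (-0.912312, 0.914, 0)–(-1.23704, 0.914, -0.324743)  len=0.4592
  (v11,v14,v15) [+--] → (-1.23704, 0.914, -0.324743)–(-1.55229, 0.914, -0.64)  len=0.4458
  (v11,v15,v8) [+-+] → (-1.55229, 0.914, -0.64)–(-1.80063, 0.914, -0.391673)  len=0.3512
  (v8,v15,v12) [+--] → (-1.80063, 0.914, -0.391673)–(-2.1923, 0.914, 0)  len=0.5539

Chained into 2 loop(s):
  loop 1: 8 segments, perimeter = 3.6204
  loop 2: 8 segments, perimeter = 3.6204
Total perimeter = 7.241


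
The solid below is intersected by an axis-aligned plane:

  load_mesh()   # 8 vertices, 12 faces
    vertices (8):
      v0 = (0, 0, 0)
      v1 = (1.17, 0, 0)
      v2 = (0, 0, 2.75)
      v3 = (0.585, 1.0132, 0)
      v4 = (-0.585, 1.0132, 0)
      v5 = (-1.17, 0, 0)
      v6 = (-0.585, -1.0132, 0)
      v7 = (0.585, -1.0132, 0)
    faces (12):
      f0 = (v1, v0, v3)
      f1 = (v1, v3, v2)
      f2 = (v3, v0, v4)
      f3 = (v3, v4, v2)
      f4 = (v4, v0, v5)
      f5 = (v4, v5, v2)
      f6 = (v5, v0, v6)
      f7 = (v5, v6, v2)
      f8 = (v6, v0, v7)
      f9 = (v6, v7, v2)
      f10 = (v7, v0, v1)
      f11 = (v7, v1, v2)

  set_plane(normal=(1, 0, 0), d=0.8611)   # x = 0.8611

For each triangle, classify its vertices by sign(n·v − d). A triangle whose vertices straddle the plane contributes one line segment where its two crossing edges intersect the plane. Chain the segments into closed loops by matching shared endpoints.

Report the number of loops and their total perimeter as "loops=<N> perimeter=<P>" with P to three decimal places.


loops=1 perimeter=2.874

Straddling triangles (4 of 12):
  (v1,v0,v3) [+--] → (0.8611, 0, 0)–(0.8611, 0.535004, 0)  len=0.5350
  (v1,v3,v2) [+--] → (0.8611, 0.535004, 0)–(0.8611, 0, 0.726047)  len=0.9019
  (v7,v0,v1) [--+] → (0.8611, 0, 0)–(0.8611, -0.535004, 0)  len=0.5350
  (v7,v1,v2) [-+-] → (0.8611, -0.535004, 0)–(0.8611, 0, 0.726047)  len=0.9019

Chained into 1 loop(s):
  loop 1: 4 segments, perimeter = 2.8738
Total perimeter = 2.874


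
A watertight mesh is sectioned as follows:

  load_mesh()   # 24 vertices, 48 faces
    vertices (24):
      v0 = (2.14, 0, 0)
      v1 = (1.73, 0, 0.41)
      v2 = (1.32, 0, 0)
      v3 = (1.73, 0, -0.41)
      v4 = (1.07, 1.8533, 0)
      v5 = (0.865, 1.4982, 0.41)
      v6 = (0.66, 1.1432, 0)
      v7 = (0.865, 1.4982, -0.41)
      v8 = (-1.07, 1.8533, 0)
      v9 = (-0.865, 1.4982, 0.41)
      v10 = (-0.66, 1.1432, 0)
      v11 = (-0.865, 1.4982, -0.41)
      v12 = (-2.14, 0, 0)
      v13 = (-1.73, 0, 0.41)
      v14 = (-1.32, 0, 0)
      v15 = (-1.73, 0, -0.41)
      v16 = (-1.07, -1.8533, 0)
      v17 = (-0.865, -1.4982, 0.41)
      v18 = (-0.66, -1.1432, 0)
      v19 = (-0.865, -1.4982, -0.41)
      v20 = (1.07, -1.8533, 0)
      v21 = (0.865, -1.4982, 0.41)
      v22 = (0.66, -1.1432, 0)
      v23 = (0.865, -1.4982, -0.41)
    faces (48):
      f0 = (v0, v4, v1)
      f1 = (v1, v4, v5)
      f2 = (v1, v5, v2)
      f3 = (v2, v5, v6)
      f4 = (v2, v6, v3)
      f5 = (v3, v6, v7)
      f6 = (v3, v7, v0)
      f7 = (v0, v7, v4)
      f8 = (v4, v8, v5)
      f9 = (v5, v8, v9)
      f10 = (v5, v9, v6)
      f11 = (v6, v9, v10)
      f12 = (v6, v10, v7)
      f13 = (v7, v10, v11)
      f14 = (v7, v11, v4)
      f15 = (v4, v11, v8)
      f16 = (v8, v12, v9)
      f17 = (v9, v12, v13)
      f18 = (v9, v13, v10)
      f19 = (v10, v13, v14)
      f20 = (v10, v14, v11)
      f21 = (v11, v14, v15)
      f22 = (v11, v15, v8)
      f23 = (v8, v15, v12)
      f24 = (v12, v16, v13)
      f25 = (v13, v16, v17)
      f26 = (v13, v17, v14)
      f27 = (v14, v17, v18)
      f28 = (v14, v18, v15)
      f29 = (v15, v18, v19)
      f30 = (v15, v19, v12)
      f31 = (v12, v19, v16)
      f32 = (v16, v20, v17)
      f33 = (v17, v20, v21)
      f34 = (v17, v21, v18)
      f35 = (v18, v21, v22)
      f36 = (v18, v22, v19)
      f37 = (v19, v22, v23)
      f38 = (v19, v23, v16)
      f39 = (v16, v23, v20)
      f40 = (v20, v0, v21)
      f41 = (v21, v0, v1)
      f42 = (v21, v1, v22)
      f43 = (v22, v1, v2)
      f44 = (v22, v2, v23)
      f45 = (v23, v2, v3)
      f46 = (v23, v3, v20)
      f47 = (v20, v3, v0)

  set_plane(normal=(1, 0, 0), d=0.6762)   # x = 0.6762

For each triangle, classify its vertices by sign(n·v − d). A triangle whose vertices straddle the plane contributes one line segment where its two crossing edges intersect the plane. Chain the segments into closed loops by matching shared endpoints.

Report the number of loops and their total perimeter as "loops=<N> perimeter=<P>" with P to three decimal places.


loops=2 perimeter=4.427

Straddling triangles (20 of 48):
  (v2,v5,v6) [++-] → (0.6762, 1.17125, 0.0324)–(0.6762, 1.11514, 0)  len=0.0648
  (v2,v6,v3) [+-+] → (0.6762, 1.11514, 0)–(0.6762, 1.12589, -0.00620748)  len=0.0124
  (v3,v6,v7) [+-+] → (0.6762, 1.12589, -0.00620748)–(0.6762, 1.17125, -0.0324)  len=0.0524
  (v4,v8,v5) [+-+] → (0.6762, 1.8533, 0)–(0.6762, 1.53285, 0.369996)  len=0.4895
  (v5,v8,v9) [+--] → (0.6762, 1.53285, 0.369996)–(0.6762, 1.4982, 0.41)  len=0.0529
  (v5,v9,v6) [+--] → (0.6762, 1.4982, 0.41)–(0.6762, 1.17125, 0.0324)  len=0.4995
  (v6,v10,v7) [--+] → (0.6762, 1.45425, -0.359241)–(0.6762, 1.17125, -0.0324)  len=0.4323
  (v7,v10,v11) [+--] → (0.6762, 1.45425, -0.359241)–(0.6762, 1.4982, -0.41)  len=0.0671
  (v7,v11,v4) [+-+] → (0.6762, 1.4982, -0.41)–(0.6762, 1.78103, -0.0834408)  len=0.4320
  (v4,v11,v8) [+--] → (0.6762, 1.78103, -0.0834408)–(0.6762, 1.8533, 0)  len=0.1104
  (v16,v20,v17) [-+-] → (0.6762, -1.8533, 0)–(0.6762, -1.78103, 0.0834408)  len=0.1104
  (v17,v20,v21) [-++] → (0.6762, -1.78103, 0.0834408)–(0.6762, -1.4982, 0.41)  len=0.4320
  (v17,v21,v18) [-+-] → (0.6762, -1.4982, 0.41)–(0.6762, -1.45425, 0.359241)  len=0.0671
  (v18,v21,v22) [-+-] → (0.6762, -1.45425, 0.359241)–(0.6762, -1.17125, 0.0324)  len=0.4323
  (v19,v22,v23) [--+] → (0.6762, -1.17125, -0.0324)–(0.6762, -1.4982, -0.41)  len=0.4995
  (v19,v23,v16) [-+-] → (0.6762, -1.4982, -0.41)–(0.6762, -1.53285, -0.369996)  len=0.0529
  (v16,v23,v20) [-++] → (0.6762, -1.53285, -0.369996)–(0.6762, -1.8533, 0)  len=0.4895
  (v21,v1,v22) [++-] → (0.6762, -1.12589, 0.00620748)–(0.6762, -1.17125, 0.0324)  len=0.0524
  (v22,v1,v2) [-++] → (0.6762, -1.12589, 0.00620748)–(0.6762, -1.11514, 0)  len=0.0124
  (v22,v2,v23) [-++] → (0.6762, -1.11514, 0)–(0.6762, -1.17125, -0.0324)  len=0.0648

Chained into 2 loop(s):
  loop 1: 10 segments, perimeter = 2.2133
  loop 2: 10 segments, perimeter = 2.2133
Total perimeter = 4.427


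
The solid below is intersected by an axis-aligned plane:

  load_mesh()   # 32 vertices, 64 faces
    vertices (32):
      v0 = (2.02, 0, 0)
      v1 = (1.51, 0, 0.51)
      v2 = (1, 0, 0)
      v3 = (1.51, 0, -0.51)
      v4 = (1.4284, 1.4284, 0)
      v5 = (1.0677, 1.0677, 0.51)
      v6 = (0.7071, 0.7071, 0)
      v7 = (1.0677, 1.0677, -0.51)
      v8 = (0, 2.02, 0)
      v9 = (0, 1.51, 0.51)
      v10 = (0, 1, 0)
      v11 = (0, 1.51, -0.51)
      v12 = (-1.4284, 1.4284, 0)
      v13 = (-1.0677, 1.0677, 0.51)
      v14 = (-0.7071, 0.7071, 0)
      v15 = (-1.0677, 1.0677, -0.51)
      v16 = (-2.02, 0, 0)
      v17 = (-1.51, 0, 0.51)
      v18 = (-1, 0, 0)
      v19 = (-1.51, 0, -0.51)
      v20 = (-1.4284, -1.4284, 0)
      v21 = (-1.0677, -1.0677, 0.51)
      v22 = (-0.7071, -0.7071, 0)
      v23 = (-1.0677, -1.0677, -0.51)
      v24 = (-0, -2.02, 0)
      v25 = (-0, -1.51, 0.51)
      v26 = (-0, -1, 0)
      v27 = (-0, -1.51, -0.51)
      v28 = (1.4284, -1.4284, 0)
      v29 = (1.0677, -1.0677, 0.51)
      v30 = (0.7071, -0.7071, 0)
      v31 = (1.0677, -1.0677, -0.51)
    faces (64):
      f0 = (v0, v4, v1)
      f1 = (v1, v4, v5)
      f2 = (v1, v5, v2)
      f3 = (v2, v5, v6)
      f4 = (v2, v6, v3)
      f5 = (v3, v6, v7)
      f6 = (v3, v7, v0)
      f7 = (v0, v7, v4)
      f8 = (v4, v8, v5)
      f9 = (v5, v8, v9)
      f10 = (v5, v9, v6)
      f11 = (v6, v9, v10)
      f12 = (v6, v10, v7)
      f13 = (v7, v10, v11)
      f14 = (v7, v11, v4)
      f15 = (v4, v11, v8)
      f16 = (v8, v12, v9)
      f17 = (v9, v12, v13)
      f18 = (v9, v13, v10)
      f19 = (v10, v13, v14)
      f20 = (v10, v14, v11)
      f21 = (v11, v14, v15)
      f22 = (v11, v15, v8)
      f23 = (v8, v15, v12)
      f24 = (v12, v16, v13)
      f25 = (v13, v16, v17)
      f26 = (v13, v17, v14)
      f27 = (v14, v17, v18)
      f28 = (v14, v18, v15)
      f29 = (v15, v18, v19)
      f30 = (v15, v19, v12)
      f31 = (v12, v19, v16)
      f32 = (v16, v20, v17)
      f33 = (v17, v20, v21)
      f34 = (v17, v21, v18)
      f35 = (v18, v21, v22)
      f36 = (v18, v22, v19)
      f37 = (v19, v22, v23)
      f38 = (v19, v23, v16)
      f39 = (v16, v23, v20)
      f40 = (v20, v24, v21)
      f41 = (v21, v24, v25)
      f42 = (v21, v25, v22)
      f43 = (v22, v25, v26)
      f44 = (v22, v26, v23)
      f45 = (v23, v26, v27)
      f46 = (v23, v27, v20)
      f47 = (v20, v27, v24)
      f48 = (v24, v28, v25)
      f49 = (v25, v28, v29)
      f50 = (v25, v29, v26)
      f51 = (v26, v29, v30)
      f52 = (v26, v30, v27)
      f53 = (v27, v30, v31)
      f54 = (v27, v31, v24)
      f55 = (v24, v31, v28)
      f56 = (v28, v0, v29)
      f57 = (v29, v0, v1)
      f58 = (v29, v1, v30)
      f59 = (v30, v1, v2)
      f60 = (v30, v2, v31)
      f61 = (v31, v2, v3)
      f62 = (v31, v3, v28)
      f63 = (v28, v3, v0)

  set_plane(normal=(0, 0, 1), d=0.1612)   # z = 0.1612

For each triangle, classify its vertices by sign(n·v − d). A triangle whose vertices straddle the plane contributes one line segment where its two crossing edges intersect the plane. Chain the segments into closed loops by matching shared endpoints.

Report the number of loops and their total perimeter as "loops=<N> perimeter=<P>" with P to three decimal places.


loops=2 perimeter=18.491

Straddling triangles (32 of 64):
  (v0,v4,v1) [--+] → (1.45419, 0.976914, 0.1612)–(1.8588, 0, 0.1612)  len=1.0574
  (v1,v4,v5) [+-+] → (1.45419, 0.976914, 0.1612)–(1.31439, 1.31439, 0.1612)  len=0.3653
  (v1,v5,v2) [++-] → (1.0214, 0.337477, 0.1612)–(1.1612, 0, 0.1612)  len=0.3653
  (v2,v5,v6) [-+-] → (1.0214, 0.337477, 0.1612)–(0.821078, 0.821078, 0.1612)  len=0.5234
  (v4,v8,v5) [--+] → (0.337477, 1.719, 0.1612)–(1.31439, 1.31439, 0.1612)  len=1.0574
  (v5,v8,v9) [+-+] → (0.337477, 1.719, 0.1612)–(0, 1.8588, 0.1612)  len=0.3653
  (v5,v9,v6) [++-] → (0.483601, 0.960879, 0.1612)–(0.821078, 0.821078, 0.1612)  len=0.3653
  (v6,v9,v10) [-+-] → (0.483601, 0.960879, 0.1612)–(0, 1.1612, 0.1612)  len=0.5234
  (v8,v12,v9) [--+] → (-0.976914, 1.45419, 0.1612)–(0, 1.8588, 0.1612)  len=1.0574
  (v9,v12,v13) [+-+] → (-0.976914, 1.45419, 0.1612)–(-1.31439, 1.31439, 0.1612)  len=0.3653
  (v9,v13,v10) [++-] → (-0.337477, 1.0214, 0.1612)–(0, 1.1612, 0.1612)  len=0.3653
  (v10,v13,v14) [-+-] → (-0.337477, 1.0214, 0.1612)–(-0.821078, 0.821078, 0.1612)  len=0.5234
  (v12,v16,v13) [--+] → (-1.719, 0.337477, 0.1612)–(-1.31439, 1.31439, 0.1612)  len=1.0574
  (v13,v16,v17) [+-+] → (-1.719, 0.337477, 0.1612)–(-1.8588, 0, 0.1612)  len=0.3653
  (v13,v17,v14) [++-] → (-0.960879, 0.483601, 0.1612)–(-0.821078, 0.821078, 0.1612)  len=0.3653
  (v14,v17,v18) [-+-] → (-0.960879, 0.483601, 0.1612)–(-1.1612, 0, 0.1612)  len=0.5234
  (v16,v20,v17) [--+] → (-1.45419, -0.976914, 0.1612)–(-1.8588, 0, 0.1612)  len=1.0574
  (v17,v20,v21) [+-+] → (-1.45419, -0.976914, 0.1612)–(-1.31439, -1.31439, 0.1612)  len=0.3653
  (v17,v21,v18) [++-] → (-1.0214, -0.337477, 0.1612)–(-1.1612, 0, 0.1612)  len=0.3653
  (v18,v21,v22) [-+-] → (-1.0214, -0.337477, 0.1612)–(-0.821078, -0.821078, 0.1612)  len=0.5234
  (v20,v24,v21) [--+] → (-0.337477, -1.719, 0.1612)–(-1.31439, -1.31439, 0.1612)  len=1.0574
  (v21,v24,v25) [+-+] → (-0.337477, -1.719, 0.1612)–(0, -1.8588, 0.1612)  len=0.3653
  (v21,v25,v22) [++-] → (-0.483601, -0.960879, 0.1612)–(-0.821078, -0.821078, 0.1612)  len=0.3653
  (v22,v25,v26) [-+-] → (-0.483601, -0.960879, 0.1612)–(0, -1.1612, 0.1612)  len=0.5234
  (v24,v28,v25) [--+] → (0.976914, -1.45419, 0.1612)–(0, -1.8588, 0.1612)  len=1.0574
  (v25,v28,v29) [+-+] → (0.976914, -1.45419, 0.1612)–(1.31439, -1.31439, 0.1612)  len=0.3653
  (v25,v29,v26) [++-] → (0.337477, -1.0214, 0.1612)–(0, -1.1612, 0.1612)  len=0.3653
  (v26,v29,v30) [-+-] → (0.337477, -1.0214, 0.1612)–(0.821078, -0.821078, 0.1612)  len=0.5234
  (v28,v0,v29) [--+] → (1.719, -0.337477, 0.1612)–(1.31439, -1.31439, 0.1612)  len=1.0574
  (v29,v0,v1) [+-+] → (1.719, -0.337477, 0.1612)–(1.8588, 0, 0.1612)  len=0.3653
  (v29,v1,v30) [++-] → (0.960879, -0.483601, 0.1612)–(0.821078, -0.821078, 0.1612)  len=0.3653
  (v30,v1,v2) [-+-] → (0.960879, -0.483601, 0.1612)–(1.1612, 0, 0.1612)  len=0.5234

Chained into 2 loop(s):
  loop 1: 16 segments, perimeter = 11.3814
  loop 2: 16 segments, perimeter = 7.1099
Total perimeter = 18.491
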